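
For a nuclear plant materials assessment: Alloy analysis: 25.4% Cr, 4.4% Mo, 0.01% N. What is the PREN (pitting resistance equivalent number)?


Apply the PREN formula: PREN = Cr + 3.3*Mo + 16*N
PREN = 25.4 + 3.3*4.4 + 16*0.01
PREN = 25.4 + 14.52 + 0.16 = 40.08

40.08


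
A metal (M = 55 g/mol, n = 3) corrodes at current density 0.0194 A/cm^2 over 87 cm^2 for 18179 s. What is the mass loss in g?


Apply Faraday's law: m = i*A*t*M / (n*F)
Total charge passed Q = i*A*t = 0.0194*87*18179 = 30682.5162 C
m = Q*M/(n*F) = 30682.5162*55/(3*96485) = 5.83 g

5.83 g


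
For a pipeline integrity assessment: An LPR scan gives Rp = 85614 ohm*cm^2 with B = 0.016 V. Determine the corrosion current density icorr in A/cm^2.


Apply the Stern-Geary relation: icorr = B / Rp
icorr = 0.016 / 85614 = 1.869×10^-7 A/cm^2

1.869×10^-7 A/cm^2


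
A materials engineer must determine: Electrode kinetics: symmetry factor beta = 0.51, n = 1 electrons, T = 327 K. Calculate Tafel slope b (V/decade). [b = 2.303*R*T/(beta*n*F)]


Apply the Tafel slope relation: b = 2.303*R*T/(beta*n*F)
Numerator: 2.303 * 8.314 * 327 = 6261.12
Denominator: 0.51 * 1 * 96485 = 49207.35
b = 6261.12 / 49207.35 = 0.127 V/decade

0.127 V/decade


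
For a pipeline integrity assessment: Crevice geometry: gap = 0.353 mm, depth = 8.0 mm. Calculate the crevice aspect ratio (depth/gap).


Aspect ratio = depth / gap
Ratio = 8.0 / 0.353 = 22.7

22.7


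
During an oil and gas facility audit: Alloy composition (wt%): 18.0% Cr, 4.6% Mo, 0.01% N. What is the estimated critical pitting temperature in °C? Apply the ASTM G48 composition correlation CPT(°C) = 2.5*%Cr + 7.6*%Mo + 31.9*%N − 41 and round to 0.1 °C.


Apply the ASTM G48 empirical CPT estimate: CPT(°C) = 2.5*%Cr + 7.6*%Mo + 31.9*%N − 41
2.5*18.0 = 45; 7.6*4.6 = 34.96; 31.9*0.01 = 0.319
CPT = 45 + 34.96 + 0.319 − 41 = 39.279 °C
Rounded to 0.1 °C: CPT ≈ 39.3 °C

39.3 °C


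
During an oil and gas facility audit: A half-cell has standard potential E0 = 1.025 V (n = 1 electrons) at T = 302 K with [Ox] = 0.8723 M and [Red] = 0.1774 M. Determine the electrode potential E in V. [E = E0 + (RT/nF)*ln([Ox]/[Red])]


Apply the Nernst equation: E = E0 + (RT/nF)*ln([Ox]/[Red])
Step 1: RT/nF = 8.314*302/(1*96485) = 0.02602299 V
Step 2: [Ox]/[Red] = 0.8723/0.1774 = 4.917136
Step 3: ln(4.917136) = 1.592726
Step 4: correction = 0.02602299 * 1.592726 = 0.0414 V
E = 1.025 + 0.0414 = 1.0664 V

1.0664 V


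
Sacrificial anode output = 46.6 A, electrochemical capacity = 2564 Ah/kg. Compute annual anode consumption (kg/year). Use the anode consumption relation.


Annual consumption = current * hours per year / capacity
Rate = 46.6 * 8760 / 2564 = 159.2 kg/year

159.2 kg/year


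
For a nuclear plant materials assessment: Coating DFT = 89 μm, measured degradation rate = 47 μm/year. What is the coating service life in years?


Service life = thickness / degradation rate
Life = 89 / 47 = 1.9 years

1.9 years


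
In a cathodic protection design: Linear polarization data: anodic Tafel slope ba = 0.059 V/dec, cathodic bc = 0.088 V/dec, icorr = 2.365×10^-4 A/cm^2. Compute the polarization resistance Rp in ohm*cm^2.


Apply the Stern-Geary equation: Rp = ba*bc / (2.303*icorr*(ba+bc))
ba*bc = 0.059*0.088 = 0.005192
ba+bc = 0.147; 2.303*icorr*(ba+bc) = 2.303*2.365×10^-4*0.147 = 8.0064946×10^-5
Rp = 0.005192 / 8.0064946×10^-5 = 64.85 ohm*cm^2

64.85 ohm*cm^2


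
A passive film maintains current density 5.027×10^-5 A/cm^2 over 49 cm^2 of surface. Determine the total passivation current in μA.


I = i_pass * A, then convert A → μA (×10^6)
I = 5.027×10^-5 * 49 * 10^6 = 2463.23 μA

2463.23 μA


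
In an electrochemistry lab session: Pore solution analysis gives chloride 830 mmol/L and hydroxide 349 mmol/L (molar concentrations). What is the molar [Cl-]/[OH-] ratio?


Threshold parameter = [Cl-] / [OH-] (molar basis; both in mmol/L, so units cancel)
Ratio = 830 / 349 = 2.38

2.38


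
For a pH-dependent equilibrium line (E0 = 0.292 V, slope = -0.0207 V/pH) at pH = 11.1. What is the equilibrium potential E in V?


Apply the Pourbaix line equation: E = E0 + slope*pH
E = 0.292 + (-0.0207)*11.1 = 0.292 + (-0.22977) = 0.06223 V
Rounded to 4 decimal places: E = 0.0622 V

0.0622 V


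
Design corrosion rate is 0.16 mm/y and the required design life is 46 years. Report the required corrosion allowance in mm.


Corrosion allowance = CR × design life
CA = 0.16 * 46 = 7.36 mm

7.36 mm


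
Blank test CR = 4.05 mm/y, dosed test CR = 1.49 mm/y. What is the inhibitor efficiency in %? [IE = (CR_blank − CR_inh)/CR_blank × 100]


Apply the inhibitor-efficiency definition: IE = (CR_blank − CR_inh)/CR_blank × 100
IE = (4.05 − 1.49) / 4.05 × 100
IE = 2.56 / 4.05 × 100 = 63.2 %

63.2 %


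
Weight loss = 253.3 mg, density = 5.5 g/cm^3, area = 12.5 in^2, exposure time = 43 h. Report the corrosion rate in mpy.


Apply the mpy weight-loss relation: CR = 534 * W / (D * A * T)
Numerator: 534 * 253.3 = 135262.2
Denominator: 5.5 * 12.5 * 43 = 2956.25
CR = 135262.2 / 2956.25 = 45.755 mpy

45.755 mpy


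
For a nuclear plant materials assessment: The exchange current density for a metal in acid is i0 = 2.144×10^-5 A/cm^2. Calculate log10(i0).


i0 = 2.144×10^-5 A/cm^2
log10(i0) = -4.669

-4.669


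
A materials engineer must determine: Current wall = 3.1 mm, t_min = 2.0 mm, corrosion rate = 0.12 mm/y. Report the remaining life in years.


Apply the remaining-life relation: RL = (t_current − t_min) / CR
RL = (3.1 − 2.0) / 0.12 = 1.1 / 0.12 = 9.2 years

9.2 years


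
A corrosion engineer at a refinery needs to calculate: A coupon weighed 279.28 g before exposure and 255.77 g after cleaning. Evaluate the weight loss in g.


Weight loss = initial − final
WL = 279.28 − 255.77 = 23.51 g

23.51 g


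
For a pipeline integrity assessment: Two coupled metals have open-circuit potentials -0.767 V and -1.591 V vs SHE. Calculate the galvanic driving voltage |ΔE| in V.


Driving voltage is the absolute potential difference.
|ΔE| = |-0.767 − (-1.591)| = 0.824 V

0.824 V


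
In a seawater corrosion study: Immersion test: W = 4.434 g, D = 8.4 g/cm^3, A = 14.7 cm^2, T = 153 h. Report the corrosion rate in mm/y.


Apply the mm/y weight-loss relation: CR = 87600 * W / (D * A * T)
Numerator: 87600 * 4.434 = 388418.4
Denominator: 8.4 * 14.7 * 153 = 18892.44
CR = 388418.4 / 18892.44 = 20.5595 mm/y

20.5595 mm/y


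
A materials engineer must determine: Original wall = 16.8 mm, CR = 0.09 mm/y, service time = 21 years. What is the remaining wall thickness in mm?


Remaining wall = original − CR × time
t = 16.8 − 0.09*21 = 16.8 − 1.89 = 14.91 mm

14.91 mm


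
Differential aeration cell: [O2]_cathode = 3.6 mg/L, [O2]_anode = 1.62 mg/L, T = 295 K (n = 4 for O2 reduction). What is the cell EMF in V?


Apply the Nernst concentration-cell relation: E = (RT/nF)*ln(C_cathode/C_anode)
RT/nF = 8.314*295/(4*96485) = 0.00635495 V
ln(3.6/1.62) = 0.79851
E = 0.00635495 * 0.79851 = 0.00507 V

0.00507 V


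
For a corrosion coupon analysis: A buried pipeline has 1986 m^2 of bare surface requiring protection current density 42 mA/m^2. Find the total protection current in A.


I = area * current density, then convert mA → A (÷1000)
I = 1986 * 42 / 1000 = 83.41 A

83.41 A


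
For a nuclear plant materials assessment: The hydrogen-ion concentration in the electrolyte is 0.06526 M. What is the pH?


pH = −log10[H+]
pH = −log10(0.06526) = 1.19

1.19


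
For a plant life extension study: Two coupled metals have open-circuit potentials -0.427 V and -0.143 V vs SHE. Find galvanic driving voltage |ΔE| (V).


Driving voltage is the absolute potential difference.
|ΔE| = |-0.427 − (-0.143)| = 0.284 V

0.284 V


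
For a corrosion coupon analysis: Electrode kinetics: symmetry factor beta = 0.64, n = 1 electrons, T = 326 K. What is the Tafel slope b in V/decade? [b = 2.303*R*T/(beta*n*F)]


Apply the Tafel slope relation: b = 2.303*R*T/(beta*n*F)
Numerator: 2.303 * 8.314 * 326 = 6241.97
Denominator: 0.64 * 1 * 96485 = 61750.4
b = 6241.97 / 61750.4 = 0.101 V/decade

0.101 V/decade


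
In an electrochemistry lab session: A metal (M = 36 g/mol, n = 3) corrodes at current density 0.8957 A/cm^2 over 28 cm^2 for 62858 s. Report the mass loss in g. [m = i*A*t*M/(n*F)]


Apply Faraday's law: m = i*A*t*M / (n*F)
Total charge passed Q = i*A*t = 0.8957*28*62858 = 1576453.4968 C
m = Q*M/(n*F) = 1576453.4968*36/(3*96485) = 196.066 g

196.066 g


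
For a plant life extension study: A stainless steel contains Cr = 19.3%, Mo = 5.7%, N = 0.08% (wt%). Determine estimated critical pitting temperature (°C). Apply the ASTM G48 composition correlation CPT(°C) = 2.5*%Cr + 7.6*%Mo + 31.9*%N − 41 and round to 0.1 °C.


Apply the ASTM G48 empirical CPT estimate: CPT(°C) = 2.5*%Cr + 7.6*%Mo + 31.9*%N − 41
2.5*19.3 = 48.25; 7.6*5.7 = 43.32; 31.9*0.08 = 2.552
CPT = 48.25 + 43.32 + 2.552 − 41 = 53.122 °C
Rounded to 0.1 °C: CPT ≈ 53.1 °C

53.1 °C


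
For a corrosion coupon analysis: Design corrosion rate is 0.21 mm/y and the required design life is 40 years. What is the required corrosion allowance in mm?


Corrosion allowance = CR × design life
CA = 0.21 * 40 = 8.4 mm

8.4 mm


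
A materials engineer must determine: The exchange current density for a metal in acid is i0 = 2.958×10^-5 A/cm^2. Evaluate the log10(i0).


i0 = 2.958×10^-5 A/cm^2
log10(i0) = -4.529

-4.529


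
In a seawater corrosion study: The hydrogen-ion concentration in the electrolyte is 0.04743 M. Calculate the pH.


pH = −log10[H+]
pH = −log10(0.04743) = 1.32

1.32


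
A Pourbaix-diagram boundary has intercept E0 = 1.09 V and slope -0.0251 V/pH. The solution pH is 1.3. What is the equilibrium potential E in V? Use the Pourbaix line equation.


Apply the Pourbaix line equation: E = E0 + slope*pH
E = 1.09 + (-0.0251)*1.3 = 1.09 + (-0.03263) = 1.05737 V
Rounded to 3 decimal places: E = 1.057 V

1.057 V


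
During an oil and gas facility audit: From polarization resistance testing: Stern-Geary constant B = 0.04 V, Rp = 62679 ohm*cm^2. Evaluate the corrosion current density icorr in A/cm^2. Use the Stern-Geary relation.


Apply the Stern-Geary relation: icorr = B / Rp
icorr = 0.04 / 62679 = 6.382×10^-7 A/cm^2

6.382×10^-7 A/cm^2


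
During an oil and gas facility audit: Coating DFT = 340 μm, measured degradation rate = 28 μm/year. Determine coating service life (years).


Service life = thickness / degradation rate
Life = 340 / 28 = 12.1 years

12.1 years


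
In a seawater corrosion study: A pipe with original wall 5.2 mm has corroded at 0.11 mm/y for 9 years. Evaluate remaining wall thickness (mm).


Remaining wall = original − CR × time
t = 5.2 − 0.11*9 = 5.2 − 0.99 = 4.21 mm

4.21 mm


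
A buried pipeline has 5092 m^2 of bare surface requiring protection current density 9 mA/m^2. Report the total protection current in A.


I = area * current density, then convert mA → A (÷1000)
I = 5092 * 9 / 1000 = 45.83 A

45.83 A


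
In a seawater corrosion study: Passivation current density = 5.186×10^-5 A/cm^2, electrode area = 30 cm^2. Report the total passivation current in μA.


I = i_pass * A, then convert A → μA (×10^6)
I = 5.186×10^-5 * 30 * 10^6 = 1555.8 μA

1555.8 μA


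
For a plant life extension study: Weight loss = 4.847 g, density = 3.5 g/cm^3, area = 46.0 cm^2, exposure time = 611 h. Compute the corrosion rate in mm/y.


Apply the mm/y weight-loss relation: CR = 87600 * W / (D * A * T)
Numerator: 87600 * 4.847 = 424597.2
Denominator: 3.5 * 46.0 * 611 = 98371.0
CR = 424597.2 / 98371.0 = 4.31628 mm/y

4.31628 mm/y


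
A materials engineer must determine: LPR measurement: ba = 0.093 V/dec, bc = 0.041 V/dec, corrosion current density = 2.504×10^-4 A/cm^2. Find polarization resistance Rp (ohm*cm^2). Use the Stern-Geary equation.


Apply the Stern-Geary equation: Rp = ba*bc / (2.303*icorr*(ba+bc))
ba*bc = 0.093*0.041 = 0.003813
ba+bc = 0.134; 2.303*icorr*(ba+bc) = 2.303*2.504×10^-4*0.134 = 7.7273941×10^-5
Rp = 0.003813 / 7.7273941×10^-5 = 49.3 ohm*cm^2

49.3 ohm*cm^2


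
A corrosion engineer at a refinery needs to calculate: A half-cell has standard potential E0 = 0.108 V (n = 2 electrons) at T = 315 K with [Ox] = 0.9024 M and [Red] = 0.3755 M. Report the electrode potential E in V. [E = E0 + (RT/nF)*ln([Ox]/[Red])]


Apply the Nernst equation: E = E0 + (RT/nF)*ln([Ox]/[Red])
Step 1: RT/nF = 8.314*315/(2*96485) = 0.01357159 V
Step 2: [Ox]/[Red] = 0.9024/0.3755 = 2.403196
Step 3: ln(2.403196) = 0.8768
Step 4: correction = 0.01357159 * 0.8768 = 0.012 V
E = 0.108 + 0.012 = 0.12 V

0.12 V


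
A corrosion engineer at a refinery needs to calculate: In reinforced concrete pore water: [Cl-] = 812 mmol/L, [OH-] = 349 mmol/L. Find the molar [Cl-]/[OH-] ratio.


Threshold parameter = [Cl-] / [OH-] (molar basis; both in mmol/L, so units cancel)
Ratio = 812 / 349 = 2.33

2.33


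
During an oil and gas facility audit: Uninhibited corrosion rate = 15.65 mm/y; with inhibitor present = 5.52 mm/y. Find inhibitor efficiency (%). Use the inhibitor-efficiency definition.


Apply the inhibitor-efficiency definition: IE = (CR_blank − CR_inh)/CR_blank × 100
IE = (15.65 − 5.52) / 15.65 × 100
IE = 10.13 / 15.65 × 100 = 64.7 %

64.7 %


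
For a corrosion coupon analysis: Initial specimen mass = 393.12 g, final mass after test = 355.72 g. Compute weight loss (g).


Weight loss = initial − final
WL = 393.12 − 355.72 = 37.4 g

37.4 g


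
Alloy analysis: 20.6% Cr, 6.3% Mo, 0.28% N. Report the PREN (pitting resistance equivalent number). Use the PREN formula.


Apply the PREN formula: PREN = Cr + 3.3*Mo + 16*N
PREN = 20.6 + 3.3*6.3 + 16*0.28
PREN = 20.6 + 20.79 + 4.48 = 45.87

45.87


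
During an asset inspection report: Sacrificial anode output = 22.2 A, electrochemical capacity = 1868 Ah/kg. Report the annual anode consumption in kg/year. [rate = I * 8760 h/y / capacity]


Annual consumption = current * hours per year / capacity
Rate = 22.2 * 8760 / 1868 = 104.1 kg/year

104.1 kg/year


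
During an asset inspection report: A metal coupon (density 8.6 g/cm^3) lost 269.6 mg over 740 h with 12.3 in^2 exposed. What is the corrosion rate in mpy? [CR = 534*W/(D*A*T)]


Apply the mpy weight-loss relation: CR = 534 * W / (D * A * T)
Numerator: 534 * 269.6 = 143966.4
Denominator: 8.6 * 12.3 * 740 = 78277.2
CR = 143966.4 / 78277.2 = 1.839 mpy

1.839 mpy


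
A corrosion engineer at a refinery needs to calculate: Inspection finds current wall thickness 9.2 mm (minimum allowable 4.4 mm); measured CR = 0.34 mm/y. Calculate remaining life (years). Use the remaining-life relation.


Apply the remaining-life relation: RL = (t_current − t_min) / CR
RL = (9.2 − 4.4) / 0.34 = 4.8 / 0.34 = 14.1 years

14.1 years


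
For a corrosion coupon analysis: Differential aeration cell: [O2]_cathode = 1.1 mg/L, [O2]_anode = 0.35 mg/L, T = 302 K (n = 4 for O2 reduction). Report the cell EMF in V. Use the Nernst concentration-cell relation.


Apply the Nernst concentration-cell relation: E = (RT/nF)*ln(C_cathode/C_anode)
RT/nF = 8.314*302/(4*96485) = 0.00650575 V
ln(1.1/0.35) = 1.14513
E = 0.00650575 * 1.14513 = 0.00745 V

0.00745 V


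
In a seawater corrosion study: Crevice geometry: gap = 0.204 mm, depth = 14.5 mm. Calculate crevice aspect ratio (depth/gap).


Aspect ratio = depth / gap
Ratio = 14.5 / 0.204 = 71.1

71.1


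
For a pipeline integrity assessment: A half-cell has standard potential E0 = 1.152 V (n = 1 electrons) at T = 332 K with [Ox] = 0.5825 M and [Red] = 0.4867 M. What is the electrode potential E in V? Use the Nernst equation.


Apply the Nernst equation: E = E0 + (RT/nF)*ln([Ox]/[Red])
Step 1: RT/nF = 8.314*332/(1*96485) = 0.02860805 V
Step 2: [Ox]/[Red] = 0.5825/0.4867 = 1.196836
Step 3: ln(1.196836) = 0.179681
Step 4: correction = 0.02860805 * 0.179681 = 0.0051 V
E = 1.152 + 0.0051 = 1.1571 V

1.1571 V


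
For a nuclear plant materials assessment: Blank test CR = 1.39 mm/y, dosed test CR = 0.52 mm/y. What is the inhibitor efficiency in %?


Apply the inhibitor-efficiency definition: IE = (CR_blank − CR_inh)/CR_blank × 100
IE = (1.39 − 0.52) / 1.39 × 100
IE = 0.87 / 1.39 × 100 = 62.6 %

62.6 %


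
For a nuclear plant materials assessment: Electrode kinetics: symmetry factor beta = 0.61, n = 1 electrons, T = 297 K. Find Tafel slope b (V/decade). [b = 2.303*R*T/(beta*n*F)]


Apply the Tafel slope relation: b = 2.303*R*T/(beta*n*F)
Numerator: 2.303 * 8.314 * 297 = 5686.7
Denominator: 0.61 * 1 * 96485 = 58855.85
b = 5686.7 / 58855.85 = 0.0966 V/decade

0.0966 V/decade


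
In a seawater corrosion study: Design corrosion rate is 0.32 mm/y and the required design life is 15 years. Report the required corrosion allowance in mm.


Corrosion allowance = CR × design life
CA = 0.32 * 15 = 4.8 mm

4.8 mm


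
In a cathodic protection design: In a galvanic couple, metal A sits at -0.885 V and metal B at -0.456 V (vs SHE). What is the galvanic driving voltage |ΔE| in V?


Driving voltage is the absolute potential difference.
|ΔE| = |-0.885 − (-0.456)| = 0.429 V

0.429 V


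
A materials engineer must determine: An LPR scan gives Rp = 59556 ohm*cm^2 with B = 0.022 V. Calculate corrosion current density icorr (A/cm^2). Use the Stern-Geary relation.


Apply the Stern-Geary relation: icorr = B / Rp
icorr = 0.022 / 59556 = 3.694×10^-7 A/cm^2

3.694×10^-7 A/cm^2


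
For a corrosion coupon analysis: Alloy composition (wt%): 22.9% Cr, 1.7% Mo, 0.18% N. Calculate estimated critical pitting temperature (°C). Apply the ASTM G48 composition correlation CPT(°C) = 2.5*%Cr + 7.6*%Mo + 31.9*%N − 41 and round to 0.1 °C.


Apply the ASTM G48 empirical CPT estimate: CPT(°C) = 2.5*%Cr + 7.6*%Mo + 31.9*%N − 41
2.5*22.9 = 57.25; 7.6*1.7 = 12.92; 31.9*0.18 = 5.742
CPT = 57.25 + 12.92 + 5.742 − 41 = 34.912 °C
Rounded to 0.1 °C: CPT ≈ 34.9 °C

34.9 °C


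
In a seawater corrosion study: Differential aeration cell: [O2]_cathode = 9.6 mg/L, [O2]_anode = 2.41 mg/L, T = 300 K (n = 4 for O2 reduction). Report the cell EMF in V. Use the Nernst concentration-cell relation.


Apply the Nernst concentration-cell relation: E = (RT/nF)*ln(C_cathode/C_anode)
RT/nF = 8.314*300/(4*96485) = 0.00646266 V
ln(9.6/2.41) = 1.38214
E = 0.00646266 * 1.38214 = 0.00893 V

0.00893 V


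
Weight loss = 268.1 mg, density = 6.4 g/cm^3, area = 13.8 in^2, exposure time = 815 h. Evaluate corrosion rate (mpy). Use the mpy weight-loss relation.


Apply the mpy weight-loss relation: CR = 534 * W / (D * A * T)
Numerator: 534 * 268.1 = 143165.4
Denominator: 6.4 * 13.8 * 815 = 71980.8
CR = 143165.4 / 71980.8 = 1.9889 mpy

1.9889 mpy


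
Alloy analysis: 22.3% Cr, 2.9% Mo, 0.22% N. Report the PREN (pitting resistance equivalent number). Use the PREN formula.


Apply the PREN formula: PREN = Cr + 3.3*Mo + 16*N
PREN = 22.3 + 3.3*2.9 + 16*0.22
PREN = 22.3 + 9.57 + 3.52 = 35.39

35.39


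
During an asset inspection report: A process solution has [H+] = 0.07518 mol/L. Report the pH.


pH = −log10[H+]
pH = −log10(0.07518) = 1.12

1.12


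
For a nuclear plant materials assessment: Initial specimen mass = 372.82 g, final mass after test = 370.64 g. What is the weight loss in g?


Weight loss = initial − final
WL = 372.82 − 370.64 = 2.18 g

2.18 g


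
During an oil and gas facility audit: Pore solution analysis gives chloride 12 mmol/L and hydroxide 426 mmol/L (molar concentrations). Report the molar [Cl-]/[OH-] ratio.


Threshold parameter = [Cl-] / [OH-] (molar basis; both in mmol/L, so units cancel)
Ratio = 12 / 426 = 0.03

0.03


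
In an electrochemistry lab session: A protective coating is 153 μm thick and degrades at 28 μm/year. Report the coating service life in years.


Service life = thickness / degradation rate
Life = 153 / 28 = 5.5 years

5.5 years


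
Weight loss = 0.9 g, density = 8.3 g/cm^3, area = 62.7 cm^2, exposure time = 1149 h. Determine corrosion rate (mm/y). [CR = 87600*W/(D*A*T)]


Apply the mm/y weight-loss relation: CR = 87600 * W / (D * A * T)
Numerator: 87600 * 0.9 = 78840.0
Denominator: 8.3 * 62.7 * 1149 = 597951.09
CR = 78840.0 / 597951.09 = 0.13185 mm/y

0.13185 mm/y


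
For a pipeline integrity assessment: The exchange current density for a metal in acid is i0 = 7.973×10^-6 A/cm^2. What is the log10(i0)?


i0 = 7.973×10^-6 A/cm^2
log10(i0) = -5.098

-5.098


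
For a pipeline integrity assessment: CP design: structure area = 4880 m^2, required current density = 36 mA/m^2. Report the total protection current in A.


I = area * current density, then convert mA → A (÷1000)
I = 4880 * 36 / 1000 = 175.68 A

175.68 A


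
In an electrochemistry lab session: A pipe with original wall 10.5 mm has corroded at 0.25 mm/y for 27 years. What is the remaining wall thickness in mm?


Remaining wall = original − CR × time
t = 10.5 − 0.25*27 = 10.5 − 6.75 = 3.75 mm

3.75 mm


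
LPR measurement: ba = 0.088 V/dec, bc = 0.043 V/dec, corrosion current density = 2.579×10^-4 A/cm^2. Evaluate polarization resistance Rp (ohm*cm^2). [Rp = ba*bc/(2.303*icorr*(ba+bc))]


Apply the Stern-Geary equation: Rp = ba*bc / (2.303*icorr*(ba+bc))
ba*bc = 0.088*0.043 = 0.003784
ba+bc = 0.131; 2.303*icorr*(ba+bc) = 2.303*2.579×10^-4*0.131 = 7.7806625×10^-5
Rp = 0.003784 / 7.7806625×10^-5 = 48.63 ohm*cm^2

48.63 ohm*cm^2


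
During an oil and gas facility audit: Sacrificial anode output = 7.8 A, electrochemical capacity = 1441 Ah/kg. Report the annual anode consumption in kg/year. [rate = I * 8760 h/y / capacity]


Annual consumption = current * hours per year / capacity
Rate = 7.8 * 8760 / 1441 = 47.4 kg/year

47.4 kg/year


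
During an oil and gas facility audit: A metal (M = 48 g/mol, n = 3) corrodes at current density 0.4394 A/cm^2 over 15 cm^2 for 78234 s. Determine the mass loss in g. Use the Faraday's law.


Apply Faraday's law: m = i*A*t*M / (n*F)
Total charge passed Q = i*A*t = 0.4394*15*78234 = 515640.294 C
m = Q*M/(n*F) = 515640.294*48/(3*96485) = 85.508 g

85.508 g


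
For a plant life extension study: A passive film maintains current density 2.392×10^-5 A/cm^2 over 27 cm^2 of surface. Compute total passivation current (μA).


I = i_pass * A, then convert A → μA (×10^6)
I = 2.392×10^-5 * 27 * 10^6 = 645.84 μA

645.84 μA


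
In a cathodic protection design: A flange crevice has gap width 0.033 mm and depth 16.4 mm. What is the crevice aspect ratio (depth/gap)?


Aspect ratio = depth / gap
Ratio = 16.4 / 0.033 = 497.0

497.0


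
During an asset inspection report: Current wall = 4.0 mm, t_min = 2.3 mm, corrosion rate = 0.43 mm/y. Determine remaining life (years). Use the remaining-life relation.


Apply the remaining-life relation: RL = (t_current − t_min) / CR
RL = (4.0 − 2.3) / 0.43 = 1.7 / 0.43 = 4.0 years

4.0 years


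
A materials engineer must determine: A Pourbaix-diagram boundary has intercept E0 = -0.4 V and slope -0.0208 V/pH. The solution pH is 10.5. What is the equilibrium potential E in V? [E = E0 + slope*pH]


Apply the Pourbaix line equation: E = E0 + slope*pH
E = -0.4 + (-0.0208)*10.5 = -0.4 + (-0.2184) = -0.6184 V
Rounded to 4 decimal places: E = -0.6184 V

-0.6184 V


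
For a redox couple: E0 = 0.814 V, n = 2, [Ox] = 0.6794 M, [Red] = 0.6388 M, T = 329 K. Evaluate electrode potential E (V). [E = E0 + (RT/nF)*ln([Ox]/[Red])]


Apply the Nernst equation: E = E0 + (RT/nF)*ln([Ox]/[Red])
Step 1: RT/nF = 8.314*329/(2*96485) = 0.01417477 V
Step 2: [Ox]/[Red] = 0.6794/0.6388 = 1.063557
Step 3: ln(1.063557) = 0.061619
Step 4: correction = 0.01417477 * 0.061619 = 0.001 V
E = 0.814 + 0.001 = 0.815 V

0.815 V


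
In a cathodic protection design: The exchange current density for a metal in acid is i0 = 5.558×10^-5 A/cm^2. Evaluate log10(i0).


i0 = 5.558×10^-5 A/cm^2
log10(i0) = -4.255

-4.255


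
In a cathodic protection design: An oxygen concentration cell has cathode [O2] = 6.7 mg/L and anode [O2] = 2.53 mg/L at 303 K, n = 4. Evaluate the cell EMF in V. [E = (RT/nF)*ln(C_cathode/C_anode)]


Apply the Nernst concentration-cell relation: E = (RT/nF)*ln(C_cathode/C_anode)
RT/nF = 8.314*303/(4*96485) = 0.00652729 V
ln(6.7/2.53) = 0.97389
E = 0.00652729 * 0.97389 = 0.00636 V

0.00636 V


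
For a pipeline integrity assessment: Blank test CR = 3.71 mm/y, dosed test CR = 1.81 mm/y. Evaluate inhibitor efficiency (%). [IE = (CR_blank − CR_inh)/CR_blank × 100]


Apply the inhibitor-efficiency definition: IE = (CR_blank − CR_inh)/CR_blank × 100
IE = (3.71 − 1.81) / 3.71 × 100
IE = 1.9 / 3.71 × 100 = 51.2 %

51.2 %


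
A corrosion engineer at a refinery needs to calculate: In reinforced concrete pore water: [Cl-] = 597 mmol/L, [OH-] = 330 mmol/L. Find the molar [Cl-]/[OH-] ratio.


Threshold parameter = [Cl-] / [OH-] (molar basis; both in mmol/L, so units cancel)
Ratio = 597 / 330 = 1.81

1.81


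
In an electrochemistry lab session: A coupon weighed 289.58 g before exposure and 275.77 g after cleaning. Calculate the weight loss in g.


Weight loss = initial − final
WL = 289.58 − 275.77 = 13.81 g

13.81 g


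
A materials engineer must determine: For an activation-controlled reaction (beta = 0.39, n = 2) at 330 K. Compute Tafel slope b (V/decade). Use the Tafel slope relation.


Apply the Tafel slope relation: b = 2.303*R*T/(beta*n*F)
Numerator: 2.303 * 8.314 * 330 = 6318.56
Denominator: 0.39 * 2 * 96485 = 75258.3
b = 6318.56 / 75258.3 = 0.084 V/decade

0.084 V/decade


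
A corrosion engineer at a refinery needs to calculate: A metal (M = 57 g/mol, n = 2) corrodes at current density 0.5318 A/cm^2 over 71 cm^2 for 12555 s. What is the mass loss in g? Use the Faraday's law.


Apply Faraday's law: m = i*A*t*M / (n*F)
Total charge passed Q = i*A*t = 0.5318*71*12555 = 474049.179 C
m = Q*M/(n*F) = 474049.179*57/(2*96485) = 140.02593 g

140.02593 g


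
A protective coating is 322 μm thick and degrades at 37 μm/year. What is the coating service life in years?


Service life = thickness / degradation rate
Life = 322 / 37 = 8.7 years

8.7 years


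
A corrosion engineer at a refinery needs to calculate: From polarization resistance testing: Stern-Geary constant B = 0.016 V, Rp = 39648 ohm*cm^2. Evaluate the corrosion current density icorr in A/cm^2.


Apply the Stern-Geary relation: icorr = B / Rp
icorr = 0.016 / 39648 = 4.036×10^-7 A/cm^2

4.036×10^-7 A/cm^2


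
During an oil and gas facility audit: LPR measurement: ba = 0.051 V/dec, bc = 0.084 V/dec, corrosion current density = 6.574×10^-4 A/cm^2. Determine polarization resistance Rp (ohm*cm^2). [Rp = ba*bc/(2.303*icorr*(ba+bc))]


Apply the Stern-Geary equation: Rp = ba*bc / (2.303*icorr*(ba+bc))
ba*bc = 0.051*0.084 = 0.004284
ba+bc = 0.135; 2.303*icorr*(ba+bc) = 2.303*6.574×10^-4*0.135 = 2.0438895×10^-4
Rp = 0.004284 / 2.0438895×10^-4 = 20.96 ohm*cm^2

20.96 ohm*cm^2


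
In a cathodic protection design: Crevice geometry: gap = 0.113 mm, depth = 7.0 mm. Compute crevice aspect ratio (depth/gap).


Aspect ratio = depth / gap
Ratio = 7.0 / 0.113 = 61.9

61.9


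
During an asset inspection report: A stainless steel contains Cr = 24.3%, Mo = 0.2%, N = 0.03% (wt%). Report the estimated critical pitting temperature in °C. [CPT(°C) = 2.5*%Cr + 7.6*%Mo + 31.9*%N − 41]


Apply the ASTM G48 empirical CPT estimate: CPT(°C) = 2.5*%Cr + 7.6*%Mo + 31.9*%N − 41
2.5*24.3 = 60.75; 7.6*0.2 = 1.52; 31.9*0.03 = 0.957
CPT = 60.75 + 1.52 + 0.957 − 41 = 22.227 °C
Rounded to 0.1 °C: CPT ≈ 22.2 °C

22.2 °C


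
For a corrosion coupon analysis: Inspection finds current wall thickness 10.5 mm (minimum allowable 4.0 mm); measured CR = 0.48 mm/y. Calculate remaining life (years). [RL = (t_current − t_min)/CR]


Apply the remaining-life relation: RL = (t_current − t_min) / CR
RL = (10.5 − 4.0) / 0.48 = 6.5 / 0.48 = 13.5 years

13.5 years


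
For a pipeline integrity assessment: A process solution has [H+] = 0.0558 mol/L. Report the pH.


pH = −log10[H+]
pH = −log10(0.0558) = 1.25

1.25


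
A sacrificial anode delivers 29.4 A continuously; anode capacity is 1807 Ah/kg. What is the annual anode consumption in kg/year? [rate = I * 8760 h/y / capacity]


Annual consumption = current * hours per year / capacity
Rate = 29.4 * 8760 / 1807 = 142.5 kg/year

142.5 kg/year


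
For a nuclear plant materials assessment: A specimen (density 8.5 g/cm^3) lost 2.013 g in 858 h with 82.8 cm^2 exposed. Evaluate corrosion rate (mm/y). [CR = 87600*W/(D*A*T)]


Apply the mm/y weight-loss relation: CR = 87600 * W / (D * A * T)
Numerator: 87600 * 2.013 = 176338.8
Denominator: 8.5 * 82.8 * 858 = 603860.4
CR = 176338.8 / 603860.4 = 0.292 mm/y

0.292 mm/y


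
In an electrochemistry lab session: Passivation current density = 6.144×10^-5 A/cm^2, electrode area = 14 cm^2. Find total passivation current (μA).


I = i_pass * A, then convert A → μA (×10^6)
I = 6.144×10^-5 * 14 * 10^6 = 860.16 μA

860.16 μA


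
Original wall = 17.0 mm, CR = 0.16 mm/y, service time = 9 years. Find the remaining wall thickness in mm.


Remaining wall = original − CR × time
t = 17.0 − 0.16*9 = 17.0 − 1.44 = 15.56 mm

15.56 mm


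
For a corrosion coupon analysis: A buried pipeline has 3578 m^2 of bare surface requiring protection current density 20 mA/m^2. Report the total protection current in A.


I = area * current density, then convert mA → A (÷1000)
I = 3578 * 20 / 1000 = 71.56 A

71.56 A


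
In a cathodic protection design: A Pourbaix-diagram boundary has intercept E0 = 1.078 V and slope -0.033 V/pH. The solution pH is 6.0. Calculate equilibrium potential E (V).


Apply the Pourbaix line equation: E = E0 + slope*pH
E = 1.078 + (-0.033)*6.0 = 1.078 + (-0.198) = 0.88 V
Rounded to 4 decimal places: E = 0.8800 V

0.8800 V


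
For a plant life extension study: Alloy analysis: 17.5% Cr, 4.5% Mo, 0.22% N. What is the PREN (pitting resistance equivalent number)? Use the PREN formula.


Apply the PREN formula: PREN = Cr + 3.3*Mo + 16*N
PREN = 17.5 + 3.3*4.5 + 16*0.22
PREN = 17.5 + 14.85 + 3.52 = 35.87

35.87


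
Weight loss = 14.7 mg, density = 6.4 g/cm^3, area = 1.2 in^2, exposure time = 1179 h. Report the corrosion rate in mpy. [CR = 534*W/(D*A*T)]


Apply the mpy weight-loss relation: CR = 534 * W / (D * A * T)
Numerator: 534 * 14.7 = 7849.8
Denominator: 6.4 * 1.2 * 1179 = 9054.72
CR = 7849.8 / 9054.72 = 0.86693 mpy

0.86693 mpy


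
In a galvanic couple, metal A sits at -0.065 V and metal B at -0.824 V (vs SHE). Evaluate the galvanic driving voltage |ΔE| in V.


Driving voltage is the absolute potential difference.
|ΔE| = |-0.065 − (-0.824)| = 0.759 V

0.759 V


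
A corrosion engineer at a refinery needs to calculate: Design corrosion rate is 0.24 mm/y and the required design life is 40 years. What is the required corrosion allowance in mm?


Corrosion allowance = CR × design life
CA = 0.24 * 40 = 9.6 mm

9.6 mm


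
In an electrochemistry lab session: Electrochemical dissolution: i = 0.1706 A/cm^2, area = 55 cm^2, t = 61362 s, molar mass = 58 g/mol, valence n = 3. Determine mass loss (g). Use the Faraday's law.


Apply Faraday's law: m = i*A*t*M / (n*F)
Total charge passed Q = i*A*t = 0.1706*55*61362 = 575759.646 C
m = Q*M/(n*F) = 575759.646*58/(3*96485) = 115.369 g

115.369 g


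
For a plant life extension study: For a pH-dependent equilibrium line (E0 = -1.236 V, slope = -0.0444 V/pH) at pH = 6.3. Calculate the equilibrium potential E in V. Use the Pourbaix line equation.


Apply the Pourbaix line equation: E = E0 + slope*pH
E = -1.236 + (-0.0444)*6.3 = -1.236 + (-0.27972) = -1.51572 V
Rounded to 4 decimal places: E = -1.5157 V

-1.5157 V


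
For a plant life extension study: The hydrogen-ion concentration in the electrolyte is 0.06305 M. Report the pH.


pH = −log10[H+]
pH = −log10(0.06305) = 1.2

1.2


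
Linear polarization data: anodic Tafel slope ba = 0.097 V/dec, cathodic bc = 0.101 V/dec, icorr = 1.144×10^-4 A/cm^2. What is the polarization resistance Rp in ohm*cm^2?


Apply the Stern-Geary equation: Rp = ba*bc / (2.303*icorr*(ba+bc))
ba*bc = 0.097*0.101 = 0.009797
ba+bc = 0.198; 2.303*icorr*(ba+bc) = 2.303*1.144×10^-4*0.198 = 5.2165714×10^-5
Rp = 0.009797 / 5.2165714×10^-5 = 187.8 ohm*cm^2

187.8 ohm*cm^2


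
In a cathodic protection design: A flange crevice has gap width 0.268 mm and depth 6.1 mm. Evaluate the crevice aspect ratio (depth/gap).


Aspect ratio = depth / gap
Ratio = 6.1 / 0.268 = 22.8

22.8


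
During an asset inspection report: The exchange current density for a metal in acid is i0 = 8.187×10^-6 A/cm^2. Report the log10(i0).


i0 = 8.187×10^-6 A/cm^2
log10(i0) = -5.087

-5.087


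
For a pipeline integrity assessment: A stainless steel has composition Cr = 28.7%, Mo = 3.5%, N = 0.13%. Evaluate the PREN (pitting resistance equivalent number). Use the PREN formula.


Apply the PREN formula: PREN = Cr + 3.3*Mo + 16*N
PREN = 28.7 + 3.3*3.5 + 16*0.13
PREN = 28.7 + 11.55 + 2.08 = 42.33

42.33


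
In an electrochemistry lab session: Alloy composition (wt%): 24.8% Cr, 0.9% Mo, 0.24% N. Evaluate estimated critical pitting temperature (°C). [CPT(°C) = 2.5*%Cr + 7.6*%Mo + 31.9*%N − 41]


Apply the ASTM G48 empirical CPT estimate: CPT(°C) = 2.5*%Cr + 7.6*%Mo + 31.9*%N − 41
2.5*24.8 = 62; 7.6*0.9 = 6.84; 31.9*0.24 = 7.656
CPT = 62 + 6.84 + 7.656 − 41 = 35.496 °C
Rounded to 0.1 °C: CPT ≈ 35.5 °C

35.5 °C


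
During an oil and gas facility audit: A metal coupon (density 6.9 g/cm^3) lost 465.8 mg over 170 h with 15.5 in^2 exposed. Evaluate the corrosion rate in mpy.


Apply the mpy weight-loss relation: CR = 534 * W / (D * A * T)
Numerator: 534 * 465.8 = 248737.2
Denominator: 6.9 * 15.5 * 170 = 18181.5
CR = 248737.2 / 18181.5 = 13.6808 mpy

13.6808 mpy


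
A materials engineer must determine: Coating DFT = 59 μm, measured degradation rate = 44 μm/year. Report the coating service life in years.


Service life = thickness / degradation rate
Life = 59 / 44 = 1.3 years

1.3 years


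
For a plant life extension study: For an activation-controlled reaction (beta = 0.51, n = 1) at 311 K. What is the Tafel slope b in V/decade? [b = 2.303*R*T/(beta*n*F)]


Apply the Tafel slope relation: b = 2.303*R*T/(beta*n*F)
Numerator: 2.303 * 8.314 * 311 = 5954.76
Denominator: 0.51 * 1 * 96485 = 49207.35
b = 5954.76 / 49207.35 = 0.121 V/decade

0.121 V/decade


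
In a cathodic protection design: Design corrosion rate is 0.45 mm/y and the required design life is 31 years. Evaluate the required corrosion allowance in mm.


Corrosion allowance = CR × design life
CA = 0.45 * 31 = 13.95 mm

13.95 mm


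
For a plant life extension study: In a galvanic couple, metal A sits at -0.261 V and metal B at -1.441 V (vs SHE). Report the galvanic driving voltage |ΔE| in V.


Driving voltage is the absolute potential difference.
|ΔE| = |-0.261 − (-1.441)| = 1.18 V

1.18 V


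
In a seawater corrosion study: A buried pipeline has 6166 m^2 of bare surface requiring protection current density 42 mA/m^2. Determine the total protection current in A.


I = area * current density, then convert mA → A (÷1000)
I = 6166 * 42 / 1000 = 258.97 A

258.97 A


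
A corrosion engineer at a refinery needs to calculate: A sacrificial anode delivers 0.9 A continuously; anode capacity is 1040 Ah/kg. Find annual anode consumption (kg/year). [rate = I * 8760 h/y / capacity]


Annual consumption = current * hours per year / capacity
Rate = 0.9 * 8760 / 1040 = 7.6 kg/year

7.6 kg/year


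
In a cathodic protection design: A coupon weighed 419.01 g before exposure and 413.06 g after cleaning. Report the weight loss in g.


Weight loss = initial − final
WL = 419.01 − 413.06 = 5.95 g

5.95 g


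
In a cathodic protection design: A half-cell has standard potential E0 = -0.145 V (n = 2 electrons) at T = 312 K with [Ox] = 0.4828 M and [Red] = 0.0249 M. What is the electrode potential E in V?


Apply the Nernst equation: E = E0 + (RT/nF)*ln([Ox]/[Red])
Step 1: RT/nF = 8.314*312/(2*96485) = 0.01344234 V
Step 2: [Ox]/[Red] = 0.4828/0.0249 = 19.389558
Step 3: ln(19.389558) = 2.964735
Step 4: correction = 0.01344234 * 2.964735 = 0.0399 V
E = -0.145 + 0.0399 = -0.1051 V

-0.1051 V


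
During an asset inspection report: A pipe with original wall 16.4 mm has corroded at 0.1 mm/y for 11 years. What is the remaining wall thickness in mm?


Remaining wall = original − CR × time
t = 16.4 − 0.1*11 = 16.4 − 1.1 = 15.3 mm

15.3 mm


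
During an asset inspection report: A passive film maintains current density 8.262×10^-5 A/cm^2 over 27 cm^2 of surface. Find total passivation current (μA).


I = i_pass * A, then convert A → μA (×10^6)
I = 8.262×10^-5 * 27 * 10^6 = 2230.74 μA

2230.74 μA


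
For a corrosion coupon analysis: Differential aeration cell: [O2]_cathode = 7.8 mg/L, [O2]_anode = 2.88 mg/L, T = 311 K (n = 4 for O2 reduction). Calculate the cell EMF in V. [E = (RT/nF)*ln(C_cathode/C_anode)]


Apply the Nernst concentration-cell relation: E = (RT/nF)*ln(C_cathode/C_anode)
RT/nF = 8.314*311/(4*96485) = 0.00669963 V
ln(7.8/2.88) = 0.99633
E = 0.00669963 * 0.99633 = 0.00668 V

0.00668 V


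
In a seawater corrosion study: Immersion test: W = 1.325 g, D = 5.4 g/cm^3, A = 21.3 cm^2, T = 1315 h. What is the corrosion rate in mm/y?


Apply the mm/y weight-loss relation: CR = 87600 * W / (D * A * T)
Numerator: 87600 * 1.325 = 116070.0
Denominator: 5.4 * 21.3 * 1315 = 151251.3
CR = 116070.0 / 151251.3 = 0.767398 mm/y

0.767398 mm/y


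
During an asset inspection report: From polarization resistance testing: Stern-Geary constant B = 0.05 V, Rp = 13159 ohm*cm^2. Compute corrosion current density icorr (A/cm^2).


Apply the Stern-Geary relation: icorr = B / Rp
icorr = 0.05 / 13159 = 3.8×10^-6 A/cm^2

3.8×10^-6 A/cm^2


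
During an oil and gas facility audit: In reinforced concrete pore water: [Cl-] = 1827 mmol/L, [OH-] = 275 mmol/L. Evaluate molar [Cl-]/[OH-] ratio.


Threshold parameter = [Cl-] / [OH-] (molar basis; both in mmol/L, so units cancel)
Ratio = 1827 / 275 = 6.64

6.64


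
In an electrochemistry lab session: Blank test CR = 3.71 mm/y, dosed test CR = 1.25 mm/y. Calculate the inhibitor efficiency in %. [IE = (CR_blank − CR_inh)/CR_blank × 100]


Apply the inhibitor-efficiency definition: IE = (CR_blank − CR_inh)/CR_blank × 100
IE = (3.71 − 1.25) / 3.71 × 100
IE = 2.46 / 3.71 × 100 = 66.3 %

66.3 %


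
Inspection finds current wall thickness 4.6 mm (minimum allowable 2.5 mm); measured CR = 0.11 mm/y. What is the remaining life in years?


Apply the remaining-life relation: RL = (t_current − t_min) / CR
RL = (4.6 − 2.5) / 0.11 = 2.1 / 0.11 = 19.1 years

19.1 years


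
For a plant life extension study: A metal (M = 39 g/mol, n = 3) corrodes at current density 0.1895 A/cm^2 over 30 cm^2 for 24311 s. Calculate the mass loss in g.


Apply Faraday's law: m = i*A*t*M / (n*F)
Total charge passed Q = i*A*t = 0.1895*30*24311 = 138208.035 C
m = Q*M/(n*F) = 138208.035*39/(3*96485) = 18.6216 g

18.6216 g


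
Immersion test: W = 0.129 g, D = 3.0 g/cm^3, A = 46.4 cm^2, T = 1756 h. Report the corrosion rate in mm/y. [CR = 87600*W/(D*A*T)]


Apply the mm/y weight-loss relation: CR = 87600 * W / (D * A * T)
Numerator: 87600 * 0.129 = 11300.4
Denominator: 3.0 * 46.4 * 1756 = 244435.2
CR = 11300.4 / 244435.2 = 0.0462 mm/y

0.0462 mm/y


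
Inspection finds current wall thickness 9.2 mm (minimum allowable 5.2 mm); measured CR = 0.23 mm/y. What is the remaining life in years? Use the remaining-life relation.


Apply the remaining-life relation: RL = (t_current − t_min) / CR
RL = (9.2 − 5.2) / 0.23 = 4.0 / 0.23 = 17.4 years

17.4 years
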